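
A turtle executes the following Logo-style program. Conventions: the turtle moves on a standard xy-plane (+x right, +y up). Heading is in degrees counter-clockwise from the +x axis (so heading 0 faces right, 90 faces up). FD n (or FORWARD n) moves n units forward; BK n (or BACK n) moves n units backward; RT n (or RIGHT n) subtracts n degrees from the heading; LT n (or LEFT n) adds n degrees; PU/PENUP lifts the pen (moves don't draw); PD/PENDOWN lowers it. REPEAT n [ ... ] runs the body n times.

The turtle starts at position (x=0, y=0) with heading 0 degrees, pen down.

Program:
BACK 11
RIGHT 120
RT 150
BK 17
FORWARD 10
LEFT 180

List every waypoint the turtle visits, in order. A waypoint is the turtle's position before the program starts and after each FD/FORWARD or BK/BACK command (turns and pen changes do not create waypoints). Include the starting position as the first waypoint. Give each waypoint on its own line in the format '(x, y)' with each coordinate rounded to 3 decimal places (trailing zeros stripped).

Executing turtle program step by step:
Start: pos=(0,0), heading=0, pen down
BK 11: (0,0) -> (-11,0) [heading=0, draw]
RT 120: heading 0 -> 240
RT 150: heading 240 -> 90
BK 17: (-11,0) -> (-11,-17) [heading=90, draw]
FD 10: (-11,-17) -> (-11,-7) [heading=90, draw]
LT 180: heading 90 -> 270
Final: pos=(-11,-7), heading=270, 3 segment(s) drawn
Waypoints (4 total):
(0, 0)
(-11, 0)
(-11, -17)
(-11, -7)

Answer: (0, 0)
(-11, 0)
(-11, -17)
(-11, -7)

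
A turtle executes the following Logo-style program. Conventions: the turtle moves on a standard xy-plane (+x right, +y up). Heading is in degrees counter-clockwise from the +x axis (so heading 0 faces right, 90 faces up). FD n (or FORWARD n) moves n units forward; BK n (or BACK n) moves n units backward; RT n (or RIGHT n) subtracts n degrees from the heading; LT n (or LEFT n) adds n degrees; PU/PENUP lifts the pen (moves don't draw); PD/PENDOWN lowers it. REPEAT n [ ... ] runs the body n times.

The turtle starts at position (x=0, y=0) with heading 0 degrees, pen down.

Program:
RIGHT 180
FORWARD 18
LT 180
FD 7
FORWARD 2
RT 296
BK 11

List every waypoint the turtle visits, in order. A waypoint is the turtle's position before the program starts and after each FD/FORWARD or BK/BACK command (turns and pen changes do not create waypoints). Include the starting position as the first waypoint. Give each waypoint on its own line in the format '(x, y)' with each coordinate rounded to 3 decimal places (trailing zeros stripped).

Answer: (0, 0)
(-18, 0)
(-11, 0)
(-9, 0)
(-13.822, -9.887)

Derivation:
Executing turtle program step by step:
Start: pos=(0,0), heading=0, pen down
RT 180: heading 0 -> 180
FD 18: (0,0) -> (-18,0) [heading=180, draw]
LT 180: heading 180 -> 0
FD 7: (-18,0) -> (-11,0) [heading=0, draw]
FD 2: (-11,0) -> (-9,0) [heading=0, draw]
RT 296: heading 0 -> 64
BK 11: (-9,0) -> (-13.822,-9.887) [heading=64, draw]
Final: pos=(-13.822,-9.887), heading=64, 4 segment(s) drawn
Waypoints (5 total):
(0, 0)
(-18, 0)
(-11, 0)
(-9, 0)
(-13.822, -9.887)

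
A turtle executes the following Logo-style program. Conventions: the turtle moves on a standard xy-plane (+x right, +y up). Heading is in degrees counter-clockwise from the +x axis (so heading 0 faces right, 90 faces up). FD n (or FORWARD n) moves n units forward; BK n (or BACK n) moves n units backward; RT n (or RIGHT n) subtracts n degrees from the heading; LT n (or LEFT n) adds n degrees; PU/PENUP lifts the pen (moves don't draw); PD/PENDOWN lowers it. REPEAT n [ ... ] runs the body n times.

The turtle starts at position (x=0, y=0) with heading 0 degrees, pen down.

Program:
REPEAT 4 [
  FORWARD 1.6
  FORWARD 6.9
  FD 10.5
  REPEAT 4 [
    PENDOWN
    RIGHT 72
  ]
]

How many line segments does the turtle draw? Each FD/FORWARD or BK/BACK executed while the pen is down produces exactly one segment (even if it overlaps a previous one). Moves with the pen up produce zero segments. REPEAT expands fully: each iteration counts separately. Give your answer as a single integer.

Answer: 12

Derivation:
Executing turtle program step by step:
Start: pos=(0,0), heading=0, pen down
REPEAT 4 [
  -- iteration 1/4 --
  FD 1.6: (0,0) -> (1.6,0) [heading=0, draw]
  FD 6.9: (1.6,0) -> (8.5,0) [heading=0, draw]
  FD 10.5: (8.5,0) -> (19,0) [heading=0, draw]
  REPEAT 4 [
    -- iteration 1/4 --
    PD: pen down
    RT 72: heading 0 -> 288
    -- iteration 2/4 --
    PD: pen down
    RT 72: heading 288 -> 216
    -- iteration 3/4 --
    PD: pen down
    RT 72: heading 216 -> 144
    -- iteration 4/4 --
    PD: pen down
    RT 72: heading 144 -> 72
  ]
  -- iteration 2/4 --
  FD 1.6: (19,0) -> (19.494,1.522) [heading=72, draw]
  FD 6.9: (19.494,1.522) -> (21.627,8.084) [heading=72, draw]
  FD 10.5: (21.627,8.084) -> (24.871,18.07) [heading=72, draw]
  REPEAT 4 [
    -- iteration 1/4 --
    PD: pen down
    RT 72: heading 72 -> 0
    -- iteration 2/4 --
    PD: pen down
    RT 72: heading 0 -> 288
    -- iteration 3/4 --
    PD: pen down
    RT 72: heading 288 -> 216
    -- iteration 4/4 --
    PD: pen down
    RT 72: heading 216 -> 144
  ]
  -- iteration 3/4 --
  FD 1.6: (24.871,18.07) -> (23.577,19.011) [heading=144, draw]
  FD 6.9: (23.577,19.011) -> (17.995,23.066) [heading=144, draw]
  FD 10.5: (17.995,23.066) -> (9.5,29.238) [heading=144, draw]
  REPEAT 4 [
    -- iteration 1/4 --
    PD: pen down
    RT 72: heading 144 -> 72
    -- iteration 2/4 --
    PD: pen down
    RT 72: heading 72 -> 0
    -- iteration 3/4 --
    PD: pen down
    RT 72: heading 0 -> 288
    -- iteration 4/4 --
    PD: pen down
    RT 72: heading 288 -> 216
  ]
  -- iteration 4/4 --
  FD 1.6: (9.5,29.238) -> (8.206,28.298) [heading=216, draw]
  FD 6.9: (8.206,28.298) -> (2.623,24.242) [heading=216, draw]
  FD 10.5: (2.623,24.242) -> (-5.871,18.07) [heading=216, draw]
  REPEAT 4 [
    -- iteration 1/4 --
    PD: pen down
    RT 72: heading 216 -> 144
    -- iteration 2/4 --
    PD: pen down
    RT 72: heading 144 -> 72
    -- iteration 3/4 --
    PD: pen down
    RT 72: heading 72 -> 0
    -- iteration 4/4 --
    PD: pen down
    RT 72: heading 0 -> 288
  ]
]
Final: pos=(-5.871,18.07), heading=288, 12 segment(s) drawn
Segments drawn: 12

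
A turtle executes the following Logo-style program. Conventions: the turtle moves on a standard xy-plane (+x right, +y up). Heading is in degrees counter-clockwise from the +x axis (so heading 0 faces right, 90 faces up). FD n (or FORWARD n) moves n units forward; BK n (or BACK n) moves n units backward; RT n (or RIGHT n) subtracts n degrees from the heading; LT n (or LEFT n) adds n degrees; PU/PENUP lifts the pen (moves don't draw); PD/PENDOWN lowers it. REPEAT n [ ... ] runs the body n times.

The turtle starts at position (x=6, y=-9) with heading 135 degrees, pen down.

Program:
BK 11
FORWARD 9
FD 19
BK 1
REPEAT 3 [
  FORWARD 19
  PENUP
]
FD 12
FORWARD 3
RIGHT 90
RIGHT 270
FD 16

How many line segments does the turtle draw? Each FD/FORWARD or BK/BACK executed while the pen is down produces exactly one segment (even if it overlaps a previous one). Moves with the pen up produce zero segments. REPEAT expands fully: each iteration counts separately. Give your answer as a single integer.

Answer: 5

Derivation:
Executing turtle program step by step:
Start: pos=(6,-9), heading=135, pen down
BK 11: (6,-9) -> (13.778,-16.778) [heading=135, draw]
FD 9: (13.778,-16.778) -> (7.414,-10.414) [heading=135, draw]
FD 19: (7.414,-10.414) -> (-6.021,3.021) [heading=135, draw]
BK 1: (-6.021,3.021) -> (-5.314,2.314) [heading=135, draw]
REPEAT 3 [
  -- iteration 1/3 --
  FD 19: (-5.314,2.314) -> (-18.749,15.749) [heading=135, draw]
  PU: pen up
  -- iteration 2/3 --
  FD 19: (-18.749,15.749) -> (-32.184,29.184) [heading=135, move]
  PU: pen up
  -- iteration 3/3 --
  FD 19: (-32.184,29.184) -> (-45.619,42.619) [heading=135, move]
  PU: pen up
]
FD 12: (-45.619,42.619) -> (-54.104,51.104) [heading=135, move]
FD 3: (-54.104,51.104) -> (-56.225,53.225) [heading=135, move]
RT 90: heading 135 -> 45
RT 270: heading 45 -> 135
FD 16: (-56.225,53.225) -> (-67.539,64.539) [heading=135, move]
Final: pos=(-67.539,64.539), heading=135, 5 segment(s) drawn
Segments drawn: 5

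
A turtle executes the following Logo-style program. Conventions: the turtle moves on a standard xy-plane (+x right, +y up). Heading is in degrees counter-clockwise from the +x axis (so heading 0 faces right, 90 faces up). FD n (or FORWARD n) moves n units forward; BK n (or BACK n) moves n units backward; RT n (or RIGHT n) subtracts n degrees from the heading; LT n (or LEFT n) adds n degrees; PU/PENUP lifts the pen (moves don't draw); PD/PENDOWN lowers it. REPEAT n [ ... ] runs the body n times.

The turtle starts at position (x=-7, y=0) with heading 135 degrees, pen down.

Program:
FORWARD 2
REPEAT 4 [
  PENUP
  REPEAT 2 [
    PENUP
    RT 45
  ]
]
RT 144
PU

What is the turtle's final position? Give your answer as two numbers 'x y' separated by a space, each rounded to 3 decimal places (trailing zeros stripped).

Answer: -8.414 1.414

Derivation:
Executing turtle program step by step:
Start: pos=(-7,0), heading=135, pen down
FD 2: (-7,0) -> (-8.414,1.414) [heading=135, draw]
REPEAT 4 [
  -- iteration 1/4 --
  PU: pen up
  REPEAT 2 [
    -- iteration 1/2 --
    PU: pen up
    RT 45: heading 135 -> 90
    -- iteration 2/2 --
    PU: pen up
    RT 45: heading 90 -> 45
  ]
  -- iteration 2/4 --
  PU: pen up
  REPEAT 2 [
    -- iteration 1/2 --
    PU: pen up
    RT 45: heading 45 -> 0
    -- iteration 2/2 --
    PU: pen up
    RT 45: heading 0 -> 315
  ]
  -- iteration 3/4 --
  PU: pen up
  REPEAT 2 [
    -- iteration 1/2 --
    PU: pen up
    RT 45: heading 315 -> 270
    -- iteration 2/2 --
    PU: pen up
    RT 45: heading 270 -> 225
  ]
  -- iteration 4/4 --
  PU: pen up
  REPEAT 2 [
    -- iteration 1/2 --
    PU: pen up
    RT 45: heading 225 -> 180
    -- iteration 2/2 --
    PU: pen up
    RT 45: heading 180 -> 135
  ]
]
RT 144: heading 135 -> 351
PU: pen up
Final: pos=(-8.414,1.414), heading=351, 1 segment(s) drawn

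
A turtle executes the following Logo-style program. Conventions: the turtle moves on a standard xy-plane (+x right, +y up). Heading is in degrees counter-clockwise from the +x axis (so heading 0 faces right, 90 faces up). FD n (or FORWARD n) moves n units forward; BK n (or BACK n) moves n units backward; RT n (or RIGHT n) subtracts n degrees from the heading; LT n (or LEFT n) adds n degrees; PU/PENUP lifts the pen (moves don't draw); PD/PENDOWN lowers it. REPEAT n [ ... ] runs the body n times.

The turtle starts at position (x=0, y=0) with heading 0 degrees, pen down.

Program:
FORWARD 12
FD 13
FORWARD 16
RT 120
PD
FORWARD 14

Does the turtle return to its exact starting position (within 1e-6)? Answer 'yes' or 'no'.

Executing turtle program step by step:
Start: pos=(0,0), heading=0, pen down
FD 12: (0,0) -> (12,0) [heading=0, draw]
FD 13: (12,0) -> (25,0) [heading=0, draw]
FD 16: (25,0) -> (41,0) [heading=0, draw]
RT 120: heading 0 -> 240
PD: pen down
FD 14: (41,0) -> (34,-12.124) [heading=240, draw]
Final: pos=(34,-12.124), heading=240, 4 segment(s) drawn

Start position: (0, 0)
Final position: (34, -12.124)
Distance = 36.097; >= 1e-6 -> NOT closed

Answer: no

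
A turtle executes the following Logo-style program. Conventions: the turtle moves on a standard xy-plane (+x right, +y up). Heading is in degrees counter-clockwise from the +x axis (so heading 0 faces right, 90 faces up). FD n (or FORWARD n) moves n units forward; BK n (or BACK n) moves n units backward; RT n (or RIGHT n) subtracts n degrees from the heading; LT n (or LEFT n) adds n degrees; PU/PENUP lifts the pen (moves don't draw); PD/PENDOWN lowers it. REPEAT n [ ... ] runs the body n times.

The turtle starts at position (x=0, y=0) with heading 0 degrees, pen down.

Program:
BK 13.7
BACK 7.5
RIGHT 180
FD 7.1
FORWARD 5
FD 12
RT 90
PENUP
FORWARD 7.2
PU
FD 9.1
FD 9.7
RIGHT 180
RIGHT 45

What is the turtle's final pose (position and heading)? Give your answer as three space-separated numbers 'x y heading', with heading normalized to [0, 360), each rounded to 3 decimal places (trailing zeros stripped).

Answer: -45.3 26 225

Derivation:
Executing turtle program step by step:
Start: pos=(0,0), heading=0, pen down
BK 13.7: (0,0) -> (-13.7,0) [heading=0, draw]
BK 7.5: (-13.7,0) -> (-21.2,0) [heading=0, draw]
RT 180: heading 0 -> 180
FD 7.1: (-21.2,0) -> (-28.3,0) [heading=180, draw]
FD 5: (-28.3,0) -> (-33.3,0) [heading=180, draw]
FD 12: (-33.3,0) -> (-45.3,0) [heading=180, draw]
RT 90: heading 180 -> 90
PU: pen up
FD 7.2: (-45.3,0) -> (-45.3,7.2) [heading=90, move]
PU: pen up
FD 9.1: (-45.3,7.2) -> (-45.3,16.3) [heading=90, move]
FD 9.7: (-45.3,16.3) -> (-45.3,26) [heading=90, move]
RT 180: heading 90 -> 270
RT 45: heading 270 -> 225
Final: pos=(-45.3,26), heading=225, 5 segment(s) drawn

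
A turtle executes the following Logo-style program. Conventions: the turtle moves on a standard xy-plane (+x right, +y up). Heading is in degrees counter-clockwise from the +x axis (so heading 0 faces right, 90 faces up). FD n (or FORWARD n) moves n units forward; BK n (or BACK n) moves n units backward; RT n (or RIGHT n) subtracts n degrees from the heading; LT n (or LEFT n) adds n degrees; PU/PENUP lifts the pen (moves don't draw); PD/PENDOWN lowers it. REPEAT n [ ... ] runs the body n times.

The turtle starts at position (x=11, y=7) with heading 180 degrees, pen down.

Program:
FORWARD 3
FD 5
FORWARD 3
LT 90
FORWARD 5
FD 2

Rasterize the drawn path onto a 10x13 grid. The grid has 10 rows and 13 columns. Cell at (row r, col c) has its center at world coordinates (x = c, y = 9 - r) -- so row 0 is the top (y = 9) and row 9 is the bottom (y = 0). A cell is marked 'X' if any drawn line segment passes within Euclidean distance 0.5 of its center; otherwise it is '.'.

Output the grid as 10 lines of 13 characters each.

Segment 0: (11,7) -> (8,7)
Segment 1: (8,7) -> (3,7)
Segment 2: (3,7) -> (0,7)
Segment 3: (0,7) -> (-0,2)
Segment 4: (-0,2) -> (-0,0)

Answer: .............
.............
XXXXXXXXXXXX.
X............
X............
X............
X............
X............
X............
X............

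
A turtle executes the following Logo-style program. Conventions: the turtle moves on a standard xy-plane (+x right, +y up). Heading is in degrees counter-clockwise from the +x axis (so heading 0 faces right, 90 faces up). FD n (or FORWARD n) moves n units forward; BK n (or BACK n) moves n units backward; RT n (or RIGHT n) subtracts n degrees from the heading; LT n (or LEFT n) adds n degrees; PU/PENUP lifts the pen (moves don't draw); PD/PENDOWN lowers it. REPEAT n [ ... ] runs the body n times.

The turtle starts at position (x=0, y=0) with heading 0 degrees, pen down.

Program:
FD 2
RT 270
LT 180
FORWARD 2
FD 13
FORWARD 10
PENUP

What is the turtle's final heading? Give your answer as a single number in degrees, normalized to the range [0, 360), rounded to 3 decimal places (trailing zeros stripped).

Executing turtle program step by step:
Start: pos=(0,0), heading=0, pen down
FD 2: (0,0) -> (2,0) [heading=0, draw]
RT 270: heading 0 -> 90
LT 180: heading 90 -> 270
FD 2: (2,0) -> (2,-2) [heading=270, draw]
FD 13: (2,-2) -> (2,-15) [heading=270, draw]
FD 10: (2,-15) -> (2,-25) [heading=270, draw]
PU: pen up
Final: pos=(2,-25), heading=270, 4 segment(s) drawn

Answer: 270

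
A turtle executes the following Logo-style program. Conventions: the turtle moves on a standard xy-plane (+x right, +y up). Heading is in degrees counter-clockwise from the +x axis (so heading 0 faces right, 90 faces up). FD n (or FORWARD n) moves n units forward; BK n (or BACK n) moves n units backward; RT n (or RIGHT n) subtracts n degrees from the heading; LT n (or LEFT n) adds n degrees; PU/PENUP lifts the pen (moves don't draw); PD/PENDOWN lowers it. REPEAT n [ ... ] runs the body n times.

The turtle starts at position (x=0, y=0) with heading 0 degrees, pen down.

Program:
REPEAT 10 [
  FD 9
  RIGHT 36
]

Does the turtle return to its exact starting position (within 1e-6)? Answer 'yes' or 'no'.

Executing turtle program step by step:
Start: pos=(0,0), heading=0, pen down
REPEAT 10 [
  -- iteration 1/10 --
  FD 9: (0,0) -> (9,0) [heading=0, draw]
  RT 36: heading 0 -> 324
  -- iteration 2/10 --
  FD 9: (9,0) -> (16.281,-5.29) [heading=324, draw]
  RT 36: heading 324 -> 288
  -- iteration 3/10 --
  FD 9: (16.281,-5.29) -> (19.062,-13.85) [heading=288, draw]
  RT 36: heading 288 -> 252
  -- iteration 4/10 --
  FD 9: (19.062,-13.85) -> (16.281,-22.409) [heading=252, draw]
  RT 36: heading 252 -> 216
  -- iteration 5/10 --
  FD 9: (16.281,-22.409) -> (9,-27.699) [heading=216, draw]
  RT 36: heading 216 -> 180
  -- iteration 6/10 --
  FD 9: (9,-27.699) -> (0,-27.699) [heading=180, draw]
  RT 36: heading 180 -> 144
  -- iteration 7/10 --
  FD 9: (0,-27.699) -> (-7.281,-22.409) [heading=144, draw]
  RT 36: heading 144 -> 108
  -- iteration 8/10 --
  FD 9: (-7.281,-22.409) -> (-10.062,-13.85) [heading=108, draw]
  RT 36: heading 108 -> 72
  -- iteration 9/10 --
  FD 9: (-10.062,-13.85) -> (-7.281,-5.29) [heading=72, draw]
  RT 36: heading 72 -> 36
  -- iteration 10/10 --
  FD 9: (-7.281,-5.29) -> (0,0) [heading=36, draw]
  RT 36: heading 36 -> 0
]
Final: pos=(0,0), heading=0, 10 segment(s) drawn

Start position: (0, 0)
Final position: (0, 0)
Distance = 0; < 1e-6 -> CLOSED

Answer: yes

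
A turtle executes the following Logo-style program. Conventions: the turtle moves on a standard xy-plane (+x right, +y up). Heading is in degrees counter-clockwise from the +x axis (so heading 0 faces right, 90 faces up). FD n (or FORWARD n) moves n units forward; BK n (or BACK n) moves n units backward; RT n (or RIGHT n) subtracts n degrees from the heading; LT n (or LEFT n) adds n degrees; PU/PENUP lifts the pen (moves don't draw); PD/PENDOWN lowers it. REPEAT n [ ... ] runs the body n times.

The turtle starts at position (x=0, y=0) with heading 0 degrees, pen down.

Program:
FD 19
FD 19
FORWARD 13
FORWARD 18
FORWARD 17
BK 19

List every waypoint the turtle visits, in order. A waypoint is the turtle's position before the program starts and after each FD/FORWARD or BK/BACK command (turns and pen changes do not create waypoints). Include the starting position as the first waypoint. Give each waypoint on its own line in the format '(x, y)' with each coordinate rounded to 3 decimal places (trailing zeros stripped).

Answer: (0, 0)
(19, 0)
(38, 0)
(51, 0)
(69, 0)
(86, 0)
(67, 0)

Derivation:
Executing turtle program step by step:
Start: pos=(0,0), heading=0, pen down
FD 19: (0,0) -> (19,0) [heading=0, draw]
FD 19: (19,0) -> (38,0) [heading=0, draw]
FD 13: (38,0) -> (51,0) [heading=0, draw]
FD 18: (51,0) -> (69,0) [heading=0, draw]
FD 17: (69,0) -> (86,0) [heading=0, draw]
BK 19: (86,0) -> (67,0) [heading=0, draw]
Final: pos=(67,0), heading=0, 6 segment(s) drawn
Waypoints (7 total):
(0, 0)
(19, 0)
(38, 0)
(51, 0)
(69, 0)
(86, 0)
(67, 0)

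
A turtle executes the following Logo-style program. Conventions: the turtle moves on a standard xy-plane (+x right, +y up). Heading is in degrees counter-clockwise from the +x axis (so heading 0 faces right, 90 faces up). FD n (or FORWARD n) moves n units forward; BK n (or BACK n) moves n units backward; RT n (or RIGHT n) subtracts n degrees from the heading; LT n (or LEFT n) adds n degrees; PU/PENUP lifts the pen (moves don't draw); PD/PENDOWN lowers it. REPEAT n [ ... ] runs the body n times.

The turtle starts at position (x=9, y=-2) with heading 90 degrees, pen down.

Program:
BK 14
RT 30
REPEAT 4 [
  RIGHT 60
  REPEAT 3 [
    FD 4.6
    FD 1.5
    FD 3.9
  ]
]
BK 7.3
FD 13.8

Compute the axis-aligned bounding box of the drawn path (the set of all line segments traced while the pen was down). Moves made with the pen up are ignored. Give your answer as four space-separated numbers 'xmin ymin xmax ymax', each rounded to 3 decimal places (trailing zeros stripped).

Executing turtle program step by step:
Start: pos=(9,-2), heading=90, pen down
BK 14: (9,-2) -> (9,-16) [heading=90, draw]
RT 30: heading 90 -> 60
REPEAT 4 [
  -- iteration 1/4 --
  RT 60: heading 60 -> 0
  REPEAT 3 [
    -- iteration 1/3 --
    FD 4.6: (9,-16) -> (13.6,-16) [heading=0, draw]
    FD 1.5: (13.6,-16) -> (15.1,-16) [heading=0, draw]
    FD 3.9: (15.1,-16) -> (19,-16) [heading=0, draw]
    -- iteration 2/3 --
    FD 4.6: (19,-16) -> (23.6,-16) [heading=0, draw]
    FD 1.5: (23.6,-16) -> (25.1,-16) [heading=0, draw]
    FD 3.9: (25.1,-16) -> (29,-16) [heading=0, draw]
    -- iteration 3/3 --
    FD 4.6: (29,-16) -> (33.6,-16) [heading=0, draw]
    FD 1.5: (33.6,-16) -> (35.1,-16) [heading=0, draw]
    FD 3.9: (35.1,-16) -> (39,-16) [heading=0, draw]
  ]
  -- iteration 2/4 --
  RT 60: heading 0 -> 300
  REPEAT 3 [
    -- iteration 1/3 --
    FD 4.6: (39,-16) -> (41.3,-19.984) [heading=300, draw]
    FD 1.5: (41.3,-19.984) -> (42.05,-21.283) [heading=300, draw]
    FD 3.9: (42.05,-21.283) -> (44,-24.66) [heading=300, draw]
    -- iteration 2/3 --
    FD 4.6: (44,-24.66) -> (46.3,-28.644) [heading=300, draw]
    FD 1.5: (46.3,-28.644) -> (47.05,-29.943) [heading=300, draw]
    FD 3.9: (47.05,-29.943) -> (49,-33.321) [heading=300, draw]
    -- iteration 3/3 --
    FD 4.6: (49,-33.321) -> (51.3,-37.304) [heading=300, draw]
    FD 1.5: (51.3,-37.304) -> (52.05,-38.603) [heading=300, draw]
    FD 3.9: (52.05,-38.603) -> (54,-41.981) [heading=300, draw]
  ]
  -- iteration 3/4 --
  RT 60: heading 300 -> 240
  REPEAT 3 [
    -- iteration 1/3 --
    FD 4.6: (54,-41.981) -> (51.7,-45.964) [heading=240, draw]
    FD 1.5: (51.7,-45.964) -> (50.95,-47.264) [heading=240, draw]
    FD 3.9: (50.95,-47.264) -> (49,-50.641) [heading=240, draw]
    -- iteration 2/3 --
    FD 4.6: (49,-50.641) -> (46.7,-54.625) [heading=240, draw]
    FD 1.5: (46.7,-54.625) -> (45.95,-55.924) [heading=240, draw]
    FD 3.9: (45.95,-55.924) -> (44,-59.301) [heading=240, draw]
    -- iteration 3/3 --
    FD 4.6: (44,-59.301) -> (41.7,-63.285) [heading=240, draw]
    FD 1.5: (41.7,-63.285) -> (40.95,-64.584) [heading=240, draw]
    FD 3.9: (40.95,-64.584) -> (39,-67.962) [heading=240, draw]
  ]
  -- iteration 4/4 --
  RT 60: heading 240 -> 180
  REPEAT 3 [
    -- iteration 1/3 --
    FD 4.6: (39,-67.962) -> (34.4,-67.962) [heading=180, draw]
    FD 1.5: (34.4,-67.962) -> (32.9,-67.962) [heading=180, draw]
    FD 3.9: (32.9,-67.962) -> (29,-67.962) [heading=180, draw]
    -- iteration 2/3 --
    FD 4.6: (29,-67.962) -> (24.4,-67.962) [heading=180, draw]
    FD 1.5: (24.4,-67.962) -> (22.9,-67.962) [heading=180, draw]
    FD 3.9: (22.9,-67.962) -> (19,-67.962) [heading=180, draw]
    -- iteration 3/3 --
    FD 4.6: (19,-67.962) -> (14.4,-67.962) [heading=180, draw]
    FD 1.5: (14.4,-67.962) -> (12.9,-67.962) [heading=180, draw]
    FD 3.9: (12.9,-67.962) -> (9,-67.962) [heading=180, draw]
  ]
]
BK 7.3: (9,-67.962) -> (16.3,-67.962) [heading=180, draw]
FD 13.8: (16.3,-67.962) -> (2.5,-67.962) [heading=180, draw]
Final: pos=(2.5,-67.962), heading=180, 39 segment(s) drawn

Segment endpoints: x in {2.5, 9, 9, 12.9, 13.6, 14.4, 15.1, 16.3, 19, 19, 22.9, 23.6, 24.4, 25.1, 29, 29, 32.9, 33.6, 34.4, 35.1, 39, 39, 40.95, 41.3, 41.7, 42.05, 44, 44, 45.95, 46.3, 46.7, 47.05, 49, 49, 50.95, 51.3, 51.7, 52.05, 54}, y in {-67.962, -64.584, -63.285, -59.301, -55.924, -54.625, -50.641, -47.264, -45.964, -41.981, -38.603, -37.304, -33.321, -29.943, -28.644, -24.66, -21.283, -19.984, -16, -2}
xmin=2.5, ymin=-67.962, xmax=54, ymax=-2

Answer: 2.5 -67.962 54 -2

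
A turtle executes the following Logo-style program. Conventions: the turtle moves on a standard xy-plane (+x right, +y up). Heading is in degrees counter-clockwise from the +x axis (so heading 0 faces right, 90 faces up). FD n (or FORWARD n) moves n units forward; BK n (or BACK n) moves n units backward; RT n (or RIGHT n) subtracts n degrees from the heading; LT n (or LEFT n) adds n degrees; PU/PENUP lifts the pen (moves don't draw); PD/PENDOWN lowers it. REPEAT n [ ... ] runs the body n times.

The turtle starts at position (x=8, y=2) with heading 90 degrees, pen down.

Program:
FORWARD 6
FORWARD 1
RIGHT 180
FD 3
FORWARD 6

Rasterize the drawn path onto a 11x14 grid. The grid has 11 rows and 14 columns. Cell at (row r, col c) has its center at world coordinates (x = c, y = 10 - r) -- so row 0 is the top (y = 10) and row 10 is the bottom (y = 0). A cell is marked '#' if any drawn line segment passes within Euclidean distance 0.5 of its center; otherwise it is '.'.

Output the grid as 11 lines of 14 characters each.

Segment 0: (8,2) -> (8,8)
Segment 1: (8,8) -> (8,9)
Segment 2: (8,9) -> (8,6)
Segment 3: (8,6) -> (8,0)

Answer: ..............
........#.....
........#.....
........#.....
........#.....
........#.....
........#.....
........#.....
........#.....
........#.....
........#.....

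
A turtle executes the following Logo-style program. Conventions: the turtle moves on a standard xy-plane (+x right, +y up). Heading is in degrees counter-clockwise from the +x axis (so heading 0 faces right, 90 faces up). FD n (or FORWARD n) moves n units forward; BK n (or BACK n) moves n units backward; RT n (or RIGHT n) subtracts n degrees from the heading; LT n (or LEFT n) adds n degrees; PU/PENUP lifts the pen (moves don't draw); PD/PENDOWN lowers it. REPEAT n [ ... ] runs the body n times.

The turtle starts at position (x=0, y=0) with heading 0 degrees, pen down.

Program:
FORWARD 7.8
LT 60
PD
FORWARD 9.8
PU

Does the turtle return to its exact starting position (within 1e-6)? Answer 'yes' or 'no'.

Answer: no

Derivation:
Executing turtle program step by step:
Start: pos=(0,0), heading=0, pen down
FD 7.8: (0,0) -> (7.8,0) [heading=0, draw]
LT 60: heading 0 -> 60
PD: pen down
FD 9.8: (7.8,0) -> (12.7,8.487) [heading=60, draw]
PU: pen up
Final: pos=(12.7,8.487), heading=60, 2 segment(s) drawn

Start position: (0, 0)
Final position: (12.7, 8.487)
Distance = 15.275; >= 1e-6 -> NOT closed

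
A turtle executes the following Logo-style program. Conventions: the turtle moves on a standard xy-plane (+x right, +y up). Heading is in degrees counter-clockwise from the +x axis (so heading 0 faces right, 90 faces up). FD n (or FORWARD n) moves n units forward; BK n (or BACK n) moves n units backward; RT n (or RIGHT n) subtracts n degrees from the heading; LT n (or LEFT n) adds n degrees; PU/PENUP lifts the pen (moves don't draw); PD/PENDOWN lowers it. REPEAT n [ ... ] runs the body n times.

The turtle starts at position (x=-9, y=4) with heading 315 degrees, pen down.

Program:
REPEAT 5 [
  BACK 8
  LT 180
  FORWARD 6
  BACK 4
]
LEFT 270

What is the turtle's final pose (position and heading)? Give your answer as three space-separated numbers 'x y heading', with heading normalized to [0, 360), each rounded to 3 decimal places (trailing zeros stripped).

Answer: -16.071 11.071 45

Derivation:
Executing turtle program step by step:
Start: pos=(-9,4), heading=315, pen down
REPEAT 5 [
  -- iteration 1/5 --
  BK 8: (-9,4) -> (-14.657,9.657) [heading=315, draw]
  LT 180: heading 315 -> 135
  FD 6: (-14.657,9.657) -> (-18.899,13.899) [heading=135, draw]
  BK 4: (-18.899,13.899) -> (-16.071,11.071) [heading=135, draw]
  -- iteration 2/5 --
  BK 8: (-16.071,11.071) -> (-10.414,5.414) [heading=135, draw]
  LT 180: heading 135 -> 315
  FD 6: (-10.414,5.414) -> (-6.172,1.172) [heading=315, draw]
  BK 4: (-6.172,1.172) -> (-9,4) [heading=315, draw]
  -- iteration 3/5 --
  BK 8: (-9,4) -> (-14.657,9.657) [heading=315, draw]
  LT 180: heading 315 -> 135
  FD 6: (-14.657,9.657) -> (-18.899,13.899) [heading=135, draw]
  BK 4: (-18.899,13.899) -> (-16.071,11.071) [heading=135, draw]
  -- iteration 4/5 --
  BK 8: (-16.071,11.071) -> (-10.414,5.414) [heading=135, draw]
  LT 180: heading 135 -> 315
  FD 6: (-10.414,5.414) -> (-6.172,1.172) [heading=315, draw]
  BK 4: (-6.172,1.172) -> (-9,4) [heading=315, draw]
  -- iteration 5/5 --
  BK 8: (-9,4) -> (-14.657,9.657) [heading=315, draw]
  LT 180: heading 315 -> 135
  FD 6: (-14.657,9.657) -> (-18.899,13.899) [heading=135, draw]
  BK 4: (-18.899,13.899) -> (-16.071,11.071) [heading=135, draw]
]
LT 270: heading 135 -> 45
Final: pos=(-16.071,11.071), heading=45, 15 segment(s) drawn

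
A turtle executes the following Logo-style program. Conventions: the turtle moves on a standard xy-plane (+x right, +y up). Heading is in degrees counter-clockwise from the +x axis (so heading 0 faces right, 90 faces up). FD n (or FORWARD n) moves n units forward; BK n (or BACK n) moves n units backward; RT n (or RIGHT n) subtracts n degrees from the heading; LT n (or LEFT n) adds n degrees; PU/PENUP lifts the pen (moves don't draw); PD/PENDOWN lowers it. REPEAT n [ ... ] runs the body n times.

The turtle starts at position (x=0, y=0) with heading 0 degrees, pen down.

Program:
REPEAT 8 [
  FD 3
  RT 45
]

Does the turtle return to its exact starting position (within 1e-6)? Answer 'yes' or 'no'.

Executing turtle program step by step:
Start: pos=(0,0), heading=0, pen down
REPEAT 8 [
  -- iteration 1/8 --
  FD 3: (0,0) -> (3,0) [heading=0, draw]
  RT 45: heading 0 -> 315
  -- iteration 2/8 --
  FD 3: (3,0) -> (5.121,-2.121) [heading=315, draw]
  RT 45: heading 315 -> 270
  -- iteration 3/8 --
  FD 3: (5.121,-2.121) -> (5.121,-5.121) [heading=270, draw]
  RT 45: heading 270 -> 225
  -- iteration 4/8 --
  FD 3: (5.121,-5.121) -> (3,-7.243) [heading=225, draw]
  RT 45: heading 225 -> 180
  -- iteration 5/8 --
  FD 3: (3,-7.243) -> (0,-7.243) [heading=180, draw]
  RT 45: heading 180 -> 135
  -- iteration 6/8 --
  FD 3: (0,-7.243) -> (-2.121,-5.121) [heading=135, draw]
  RT 45: heading 135 -> 90
  -- iteration 7/8 --
  FD 3: (-2.121,-5.121) -> (-2.121,-2.121) [heading=90, draw]
  RT 45: heading 90 -> 45
  -- iteration 8/8 --
  FD 3: (-2.121,-2.121) -> (0,0) [heading=45, draw]
  RT 45: heading 45 -> 0
]
Final: pos=(0,0), heading=0, 8 segment(s) drawn

Start position: (0, 0)
Final position: (0, 0)
Distance = 0; < 1e-6 -> CLOSED

Answer: yes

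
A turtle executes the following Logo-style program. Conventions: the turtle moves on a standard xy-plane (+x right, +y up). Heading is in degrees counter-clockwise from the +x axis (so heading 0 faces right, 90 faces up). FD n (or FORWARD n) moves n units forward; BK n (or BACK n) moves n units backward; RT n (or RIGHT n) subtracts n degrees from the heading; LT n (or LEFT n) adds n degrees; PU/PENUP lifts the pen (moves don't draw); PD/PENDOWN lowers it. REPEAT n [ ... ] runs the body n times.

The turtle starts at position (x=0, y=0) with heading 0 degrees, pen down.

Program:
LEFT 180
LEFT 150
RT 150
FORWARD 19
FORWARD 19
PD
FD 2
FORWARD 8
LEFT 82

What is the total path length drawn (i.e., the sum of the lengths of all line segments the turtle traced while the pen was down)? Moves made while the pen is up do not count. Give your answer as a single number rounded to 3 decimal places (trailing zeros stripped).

Answer: 48

Derivation:
Executing turtle program step by step:
Start: pos=(0,0), heading=0, pen down
LT 180: heading 0 -> 180
LT 150: heading 180 -> 330
RT 150: heading 330 -> 180
FD 19: (0,0) -> (-19,0) [heading=180, draw]
FD 19: (-19,0) -> (-38,0) [heading=180, draw]
PD: pen down
FD 2: (-38,0) -> (-40,0) [heading=180, draw]
FD 8: (-40,0) -> (-48,0) [heading=180, draw]
LT 82: heading 180 -> 262
Final: pos=(-48,0), heading=262, 4 segment(s) drawn

Segment lengths:
  seg 1: (0,0) -> (-19,0), length = 19
  seg 2: (-19,0) -> (-38,0), length = 19
  seg 3: (-38,0) -> (-40,0), length = 2
  seg 4: (-40,0) -> (-48,0), length = 8
Total = 48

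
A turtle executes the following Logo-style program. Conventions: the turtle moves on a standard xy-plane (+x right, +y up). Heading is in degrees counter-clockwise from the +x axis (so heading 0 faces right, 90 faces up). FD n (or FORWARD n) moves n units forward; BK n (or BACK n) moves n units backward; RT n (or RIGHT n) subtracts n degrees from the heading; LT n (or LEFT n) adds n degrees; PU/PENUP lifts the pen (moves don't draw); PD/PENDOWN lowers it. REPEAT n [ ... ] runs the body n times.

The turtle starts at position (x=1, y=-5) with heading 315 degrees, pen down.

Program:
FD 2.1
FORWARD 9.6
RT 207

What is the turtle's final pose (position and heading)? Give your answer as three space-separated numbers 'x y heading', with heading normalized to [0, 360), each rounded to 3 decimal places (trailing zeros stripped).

Answer: 9.273 -13.273 108

Derivation:
Executing turtle program step by step:
Start: pos=(1,-5), heading=315, pen down
FD 2.1: (1,-5) -> (2.485,-6.485) [heading=315, draw]
FD 9.6: (2.485,-6.485) -> (9.273,-13.273) [heading=315, draw]
RT 207: heading 315 -> 108
Final: pos=(9.273,-13.273), heading=108, 2 segment(s) drawn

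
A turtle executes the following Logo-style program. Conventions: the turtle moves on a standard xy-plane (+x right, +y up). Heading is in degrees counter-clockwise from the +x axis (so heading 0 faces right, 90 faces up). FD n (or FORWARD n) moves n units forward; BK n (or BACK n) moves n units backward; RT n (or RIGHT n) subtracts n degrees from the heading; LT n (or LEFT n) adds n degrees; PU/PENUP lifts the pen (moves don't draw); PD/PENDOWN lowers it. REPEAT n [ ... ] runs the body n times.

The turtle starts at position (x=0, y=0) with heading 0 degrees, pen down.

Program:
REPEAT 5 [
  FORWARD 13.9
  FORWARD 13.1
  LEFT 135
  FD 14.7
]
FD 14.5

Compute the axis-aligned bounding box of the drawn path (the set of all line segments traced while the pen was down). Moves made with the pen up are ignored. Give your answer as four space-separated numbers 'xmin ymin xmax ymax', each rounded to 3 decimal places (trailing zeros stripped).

Executing turtle program step by step:
Start: pos=(0,0), heading=0, pen down
REPEAT 5 [
  -- iteration 1/5 --
  FD 13.9: (0,0) -> (13.9,0) [heading=0, draw]
  FD 13.1: (13.9,0) -> (27,0) [heading=0, draw]
  LT 135: heading 0 -> 135
  FD 14.7: (27,0) -> (16.606,10.394) [heading=135, draw]
  -- iteration 2/5 --
  FD 13.9: (16.606,10.394) -> (6.777,20.223) [heading=135, draw]
  FD 13.1: (6.777,20.223) -> (-2.486,29.486) [heading=135, draw]
  LT 135: heading 135 -> 270
  FD 14.7: (-2.486,29.486) -> (-2.486,14.786) [heading=270, draw]
  -- iteration 3/5 --
  FD 13.9: (-2.486,14.786) -> (-2.486,0.886) [heading=270, draw]
  FD 13.1: (-2.486,0.886) -> (-2.486,-12.214) [heading=270, draw]
  LT 135: heading 270 -> 45
  FD 14.7: (-2.486,-12.214) -> (7.908,-1.819) [heading=45, draw]
  -- iteration 4/5 --
  FD 13.9: (7.908,-1.819) -> (17.737,8.01) [heading=45, draw]
  FD 13.1: (17.737,8.01) -> (27,17.273) [heading=45, draw]
  LT 135: heading 45 -> 180
  FD 14.7: (27,17.273) -> (12.3,17.273) [heading=180, draw]
  -- iteration 5/5 --
  FD 13.9: (12.3,17.273) -> (-1.6,17.273) [heading=180, draw]
  FD 13.1: (-1.6,17.273) -> (-14.7,17.273) [heading=180, draw]
  LT 135: heading 180 -> 315
  FD 14.7: (-14.7,17.273) -> (-4.306,6.878) [heading=315, draw]
]
FD 14.5: (-4.306,6.878) -> (5.948,-3.375) [heading=315, draw]
Final: pos=(5.948,-3.375), heading=315, 16 segment(s) drawn

Segment endpoints: x in {-14.7, -4.306, -2.486, -2.486, -2.486, -2.486, -1.6, 0, 5.948, 6.777, 7.908, 12.3, 13.9, 16.606, 17.737, 27}, y in {-12.214, -3.375, -1.819, 0, 0.886, 6.878, 8.01, 10.394, 14.786, 17.273, 17.273, 17.273, 17.273, 20.223, 29.486}
xmin=-14.7, ymin=-12.214, xmax=27, ymax=29.486

Answer: -14.7 -12.214 27 29.486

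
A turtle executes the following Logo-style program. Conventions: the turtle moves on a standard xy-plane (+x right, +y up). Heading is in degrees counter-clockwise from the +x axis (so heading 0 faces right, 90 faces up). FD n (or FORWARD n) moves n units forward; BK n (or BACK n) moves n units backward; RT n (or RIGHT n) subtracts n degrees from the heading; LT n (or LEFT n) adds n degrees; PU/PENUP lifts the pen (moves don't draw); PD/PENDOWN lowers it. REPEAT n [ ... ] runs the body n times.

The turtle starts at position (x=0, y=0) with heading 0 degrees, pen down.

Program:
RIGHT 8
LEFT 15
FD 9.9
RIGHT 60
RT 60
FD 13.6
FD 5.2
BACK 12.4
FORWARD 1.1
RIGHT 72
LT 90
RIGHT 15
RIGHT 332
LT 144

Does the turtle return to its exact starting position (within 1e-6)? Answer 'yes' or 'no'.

Executing turtle program step by step:
Start: pos=(0,0), heading=0, pen down
RT 8: heading 0 -> 352
LT 15: heading 352 -> 7
FD 9.9: (0,0) -> (9.826,1.207) [heading=7, draw]
RT 60: heading 7 -> 307
RT 60: heading 307 -> 247
FD 13.6: (9.826,1.207) -> (4.512,-11.312) [heading=247, draw]
FD 5.2: (4.512,-11.312) -> (2.48,-16.099) [heading=247, draw]
BK 12.4: (2.48,-16.099) -> (7.326,-4.685) [heading=247, draw]
FD 1.1: (7.326,-4.685) -> (6.896,-5.697) [heading=247, draw]
RT 72: heading 247 -> 175
LT 90: heading 175 -> 265
RT 15: heading 265 -> 250
RT 332: heading 250 -> 278
LT 144: heading 278 -> 62
Final: pos=(6.896,-5.697), heading=62, 5 segment(s) drawn

Start position: (0, 0)
Final position: (6.896, -5.697)
Distance = 8.945; >= 1e-6 -> NOT closed

Answer: no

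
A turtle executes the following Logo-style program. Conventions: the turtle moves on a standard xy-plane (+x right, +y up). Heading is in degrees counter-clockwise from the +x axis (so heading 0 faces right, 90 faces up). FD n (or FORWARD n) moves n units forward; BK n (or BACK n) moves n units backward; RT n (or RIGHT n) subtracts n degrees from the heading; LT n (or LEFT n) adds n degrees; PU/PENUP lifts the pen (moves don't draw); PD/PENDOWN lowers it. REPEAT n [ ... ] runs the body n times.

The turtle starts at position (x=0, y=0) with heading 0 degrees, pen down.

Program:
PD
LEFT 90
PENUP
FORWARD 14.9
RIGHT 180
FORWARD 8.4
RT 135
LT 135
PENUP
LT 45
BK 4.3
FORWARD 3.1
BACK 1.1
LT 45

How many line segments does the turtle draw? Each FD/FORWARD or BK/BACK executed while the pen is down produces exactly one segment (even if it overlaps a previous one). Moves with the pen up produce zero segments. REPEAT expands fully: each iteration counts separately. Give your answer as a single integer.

Answer: 0

Derivation:
Executing turtle program step by step:
Start: pos=(0,0), heading=0, pen down
PD: pen down
LT 90: heading 0 -> 90
PU: pen up
FD 14.9: (0,0) -> (0,14.9) [heading=90, move]
RT 180: heading 90 -> 270
FD 8.4: (0,14.9) -> (0,6.5) [heading=270, move]
RT 135: heading 270 -> 135
LT 135: heading 135 -> 270
PU: pen up
LT 45: heading 270 -> 315
BK 4.3: (0,6.5) -> (-3.041,9.541) [heading=315, move]
FD 3.1: (-3.041,9.541) -> (-0.849,7.349) [heading=315, move]
BK 1.1: (-0.849,7.349) -> (-1.626,8.126) [heading=315, move]
LT 45: heading 315 -> 0
Final: pos=(-1.626,8.126), heading=0, 0 segment(s) drawn
Segments drawn: 0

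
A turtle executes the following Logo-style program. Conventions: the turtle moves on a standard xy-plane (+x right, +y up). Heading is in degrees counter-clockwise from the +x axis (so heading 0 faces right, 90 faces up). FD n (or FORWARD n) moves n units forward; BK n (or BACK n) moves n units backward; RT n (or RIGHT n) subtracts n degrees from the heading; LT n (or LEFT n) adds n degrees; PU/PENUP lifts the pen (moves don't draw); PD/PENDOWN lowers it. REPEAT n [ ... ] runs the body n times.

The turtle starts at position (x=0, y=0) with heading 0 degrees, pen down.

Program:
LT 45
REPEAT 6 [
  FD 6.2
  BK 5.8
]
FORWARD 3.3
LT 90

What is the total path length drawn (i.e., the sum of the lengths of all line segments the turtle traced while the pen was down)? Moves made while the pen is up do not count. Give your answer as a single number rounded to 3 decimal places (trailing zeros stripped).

Answer: 75.3

Derivation:
Executing turtle program step by step:
Start: pos=(0,0), heading=0, pen down
LT 45: heading 0 -> 45
REPEAT 6 [
  -- iteration 1/6 --
  FD 6.2: (0,0) -> (4.384,4.384) [heading=45, draw]
  BK 5.8: (4.384,4.384) -> (0.283,0.283) [heading=45, draw]
  -- iteration 2/6 --
  FD 6.2: (0.283,0.283) -> (4.667,4.667) [heading=45, draw]
  BK 5.8: (4.667,4.667) -> (0.566,0.566) [heading=45, draw]
  -- iteration 3/6 --
  FD 6.2: (0.566,0.566) -> (4.95,4.95) [heading=45, draw]
  BK 5.8: (4.95,4.95) -> (0.849,0.849) [heading=45, draw]
  -- iteration 4/6 --
  FD 6.2: (0.849,0.849) -> (5.233,5.233) [heading=45, draw]
  BK 5.8: (5.233,5.233) -> (1.131,1.131) [heading=45, draw]
  -- iteration 5/6 --
  FD 6.2: (1.131,1.131) -> (5.515,5.515) [heading=45, draw]
  BK 5.8: (5.515,5.515) -> (1.414,1.414) [heading=45, draw]
  -- iteration 6/6 --
  FD 6.2: (1.414,1.414) -> (5.798,5.798) [heading=45, draw]
  BK 5.8: (5.798,5.798) -> (1.697,1.697) [heading=45, draw]
]
FD 3.3: (1.697,1.697) -> (4.031,4.031) [heading=45, draw]
LT 90: heading 45 -> 135
Final: pos=(4.031,4.031), heading=135, 13 segment(s) drawn

Segment lengths:
  seg 1: (0,0) -> (4.384,4.384), length = 6.2
  seg 2: (4.384,4.384) -> (0.283,0.283), length = 5.8
  seg 3: (0.283,0.283) -> (4.667,4.667), length = 6.2
  seg 4: (4.667,4.667) -> (0.566,0.566), length = 5.8
  seg 5: (0.566,0.566) -> (4.95,4.95), length = 6.2
  seg 6: (4.95,4.95) -> (0.849,0.849), length = 5.8
  seg 7: (0.849,0.849) -> (5.233,5.233), length = 6.2
  seg 8: (5.233,5.233) -> (1.131,1.131), length = 5.8
  seg 9: (1.131,1.131) -> (5.515,5.515), length = 6.2
  seg 10: (5.515,5.515) -> (1.414,1.414), length = 5.8
  seg 11: (1.414,1.414) -> (5.798,5.798), length = 6.2
  seg 12: (5.798,5.798) -> (1.697,1.697), length = 5.8
  seg 13: (1.697,1.697) -> (4.031,4.031), length = 3.3
Total = 75.3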